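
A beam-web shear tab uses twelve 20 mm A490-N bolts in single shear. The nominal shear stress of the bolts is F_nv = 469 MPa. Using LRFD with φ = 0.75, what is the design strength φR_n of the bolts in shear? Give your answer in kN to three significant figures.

1330 kN

A_b = π × 20² / 4 = 314.2 mm².
R_n = F_nv · A_b · n · n_s = 469 × 314.2 × 12 × 1 / 1000 = 1768 kN.
Design strength φR_n = 0.75 × 1768 = 1330 kN.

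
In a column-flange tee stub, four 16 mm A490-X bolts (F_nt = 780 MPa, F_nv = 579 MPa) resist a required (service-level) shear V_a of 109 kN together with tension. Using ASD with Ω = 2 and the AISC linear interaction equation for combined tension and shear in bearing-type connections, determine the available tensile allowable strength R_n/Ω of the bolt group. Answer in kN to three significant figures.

A_b = π·16²/4 = 201.1 mm²; f_rv = 109 × 1000 / (4 × 201.1) = 135.5 MPa.
F'_nt = 1.3 F_nt − (Ω F_nt / F_nv) f_rv = 1.3·780 − (2·780/579)·135.5 = 648.8 MPa, capped at F_nt → F'_nt = 648.8 MPa.
R_n = F'_nt · A_b · n = 648.8 × 201.1 × 4 / 1000 = 521.8 kN.
Allowable strength R_n/Ω = 521.8 / 2 = 261 kN.

261 kN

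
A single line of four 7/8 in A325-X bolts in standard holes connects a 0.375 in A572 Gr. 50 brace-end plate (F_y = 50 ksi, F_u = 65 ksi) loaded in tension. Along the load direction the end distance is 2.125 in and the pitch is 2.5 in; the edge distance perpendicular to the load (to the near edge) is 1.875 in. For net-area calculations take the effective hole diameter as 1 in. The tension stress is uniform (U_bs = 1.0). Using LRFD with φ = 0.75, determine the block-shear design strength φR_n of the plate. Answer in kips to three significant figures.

Shear plane L_v = 2.125 + 3·2.5 = 9.625 in; A_gv = 9.625 × 0.375 = 3.609 in².
A_nv = (9.625 − 3.5·1) × 0.375 = 2.297 in².
A_nt = (1.875 − 0.5·1) × 0.375 = 0.5156 in².
0.6 F_u A_nv = 89.58 kips; 0.6 F_y A_gv = 108.3 kips → shear rupture governs the shear term.
R_n = 89.58 + 1.0 × 65 × 0.5156 = 123.1 kips.
Design strength φR_n = 0.75 × 123.1 = 92.3 kips.

92.3 kips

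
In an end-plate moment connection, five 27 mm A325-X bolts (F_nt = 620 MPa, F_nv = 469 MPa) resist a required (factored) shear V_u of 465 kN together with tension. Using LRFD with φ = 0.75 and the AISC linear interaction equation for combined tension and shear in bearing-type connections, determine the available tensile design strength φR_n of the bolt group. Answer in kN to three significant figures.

A_b = π·27²/4 = 572.6 mm²; f_rv = 465 × 1000 / (5 × 572.6) = 162.4 MPa.
F'_nt = 1.3 F_nt − (F_nt / φF_nv) f_rv = 1.3·620 − (620/(0.75·469))·162.4 = 519.7 MPa, capped at F_nt → F'_nt = 519.7 MPa.
R_n = F'_nt · A_b · n = 519.7 × 572.6 × 5 / 1000 = 1488 kN.
Design strength φR_n = 0.75 × 1488 = 1120 kN.

1120 kN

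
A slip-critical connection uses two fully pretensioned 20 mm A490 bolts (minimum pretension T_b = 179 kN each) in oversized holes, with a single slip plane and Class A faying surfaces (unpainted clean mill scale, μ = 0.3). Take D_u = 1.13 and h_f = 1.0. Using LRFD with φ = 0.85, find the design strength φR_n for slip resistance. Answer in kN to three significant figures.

R_n = μ · D_u · h_f · T_b · n_s · n_b = 0.3 × 1.13 × 1.0 × 179 × 1 × 2 = 121.4 kN.
Design strength φR_n = 0.85 × 121.4 = 103 kN.

103 kN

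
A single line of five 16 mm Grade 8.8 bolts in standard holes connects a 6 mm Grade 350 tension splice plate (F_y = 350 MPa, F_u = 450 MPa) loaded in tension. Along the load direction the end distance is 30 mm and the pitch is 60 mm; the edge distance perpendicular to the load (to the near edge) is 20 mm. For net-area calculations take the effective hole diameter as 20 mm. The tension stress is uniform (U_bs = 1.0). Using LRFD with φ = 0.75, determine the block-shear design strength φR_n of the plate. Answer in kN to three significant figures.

Shear plane L_v = 30 + 4·60 = 270 mm; A_gv = 270 × 6 = 1620 mm².
A_nv = (270 − 4.5·20) × 6 = 1080 mm².
A_nt = (20 − 0.5·20) × 6 = 60 mm².
0.6 F_u A_nv = 291.6 kN; 0.6 F_y A_gv = 340.2 kN → shear rupture governs the shear term.
R_n = 291.6 + 1.0 × 450 × 60 / 1000 = 318.6 kN.
Design strength φR_n = 0.75 × 318.6 = 239 kN.

239 kN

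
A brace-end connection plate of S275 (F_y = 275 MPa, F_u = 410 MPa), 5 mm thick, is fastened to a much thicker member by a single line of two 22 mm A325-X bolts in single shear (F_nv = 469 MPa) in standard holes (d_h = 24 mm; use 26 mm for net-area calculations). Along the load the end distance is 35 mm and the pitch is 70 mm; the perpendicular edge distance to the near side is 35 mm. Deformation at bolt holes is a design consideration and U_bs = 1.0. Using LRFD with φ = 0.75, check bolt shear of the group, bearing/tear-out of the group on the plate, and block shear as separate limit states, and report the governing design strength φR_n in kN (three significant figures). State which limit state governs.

Bolt shear: A_b = π·22²/4 = 380.1 mm²; R_n = 469 × 380.1 × 2 × 1 / 1000 = 356.6 kN → 0.75 × 356.6 = 267 kN.
Bearing: edge l_c = 23, r_n = 56.58 kN; interior l_c = 46, r_n = 108.2 kN; R_n = 56.58 + 1·108.2 = 164.8 kN → 124 kN.
Block shear: A_gv = 525, A_nv = 330, A_nt = 110 mm²; R_n = min(0.6F_uA_nv, 0.6F_yA_gv) + U_bs·F_u·A_nt = 126.3 kN → 94.7 kN.
Block shear governs: 94.7 kN.

94.7 kN (block shear governs)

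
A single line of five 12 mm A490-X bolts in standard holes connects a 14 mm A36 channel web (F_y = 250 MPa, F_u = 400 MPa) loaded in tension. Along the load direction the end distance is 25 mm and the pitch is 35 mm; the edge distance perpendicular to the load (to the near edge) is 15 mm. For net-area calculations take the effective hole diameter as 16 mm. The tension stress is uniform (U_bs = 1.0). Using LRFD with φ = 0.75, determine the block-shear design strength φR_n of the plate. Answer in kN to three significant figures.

Shear plane L_v = 25 + 4·35 = 165 mm; A_gv = 165 × 14 = 2310 mm².
A_nv = (165 − 4.5·16) × 14 = 1302 mm².
A_nt = (15 − 0.5·16) × 14 = 98 mm².
0.6 F_u A_nv = 312.5 kN; 0.6 F_y A_gv = 346.5 kN → shear rupture governs the shear term.
R_n = 312.5 + 1.0 × 400 × 98 / 1000 = 351.7 kN.
Design strength φR_n = 0.75 × 351.7 = 264 kN.

264 kN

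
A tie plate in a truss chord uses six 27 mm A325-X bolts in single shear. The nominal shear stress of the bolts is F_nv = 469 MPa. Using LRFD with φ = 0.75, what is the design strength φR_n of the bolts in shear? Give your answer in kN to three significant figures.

1210 kN

A_b = π × 27² / 4 = 572.6 mm².
R_n = F_nv · A_b · n · n_s = 469 × 572.6 × 6 × 1 / 1000 = 1611 kN.
Design strength φR_n = 0.75 × 1611 = 1210 kN.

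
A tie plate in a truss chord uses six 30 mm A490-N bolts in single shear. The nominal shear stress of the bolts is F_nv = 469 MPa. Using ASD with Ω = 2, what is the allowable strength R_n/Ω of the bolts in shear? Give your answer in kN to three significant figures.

995 kN

A_b = π × 30² / 4 = 706.9 mm².
R_n = F_nv · A_b · n · n_s = 469 × 706.9 × 6 × 1 / 1000 = 1989 kN.
Allowable strength R_n/Ω = 1989 / 2 = 995 kN.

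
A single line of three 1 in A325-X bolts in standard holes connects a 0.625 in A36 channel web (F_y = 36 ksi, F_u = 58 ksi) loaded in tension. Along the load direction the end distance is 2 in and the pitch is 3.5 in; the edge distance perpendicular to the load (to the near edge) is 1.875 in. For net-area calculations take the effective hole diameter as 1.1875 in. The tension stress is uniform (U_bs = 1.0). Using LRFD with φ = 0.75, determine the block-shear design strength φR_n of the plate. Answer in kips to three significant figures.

126 kips

Shear plane L_v = 2 + 2·3.5 = 9 in; A_gv = 9 × 0.625 = 5.625 in².
A_nv = (9 − 2.5·1.1875) × 0.625 = 3.77 in².
A_nt = (1.875 − 0.5·1.1875) × 0.625 = 0.8008 in².
0.6 F_u A_nv = 131.2 kips; 0.6 F_y A_gv = 121.5 kips → shear yielding governs the shear term.
R_n = 121.5 + 1.0 × 58 × 0.8008 = 167.9 kips.
Design strength φR_n = 0.75 × 167.9 = 126 kips.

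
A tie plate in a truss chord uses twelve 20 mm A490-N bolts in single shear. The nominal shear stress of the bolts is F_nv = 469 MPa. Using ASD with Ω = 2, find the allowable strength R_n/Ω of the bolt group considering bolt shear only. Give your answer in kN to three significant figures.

A_b = π × 20² / 4 = 314.2 mm².
R_n = F_nv · A_b · n · n_s = 469 × 314.2 × 12 × 1 / 1000 = 1768 kN.
Allowable strength R_n/Ω = 1768 / 2 = 884 kN.

884 kN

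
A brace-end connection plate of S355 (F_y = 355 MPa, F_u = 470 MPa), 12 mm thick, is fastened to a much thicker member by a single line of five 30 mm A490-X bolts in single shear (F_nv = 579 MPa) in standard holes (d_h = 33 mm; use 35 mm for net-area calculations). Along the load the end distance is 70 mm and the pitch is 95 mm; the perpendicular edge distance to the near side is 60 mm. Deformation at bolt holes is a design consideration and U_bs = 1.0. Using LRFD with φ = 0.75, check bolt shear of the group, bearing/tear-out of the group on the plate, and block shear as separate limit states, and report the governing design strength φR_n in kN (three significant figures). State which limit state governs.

Bolt shear: A_b = π·30²/4 = 706.9 mm²; R_n = 579 × 706.9 × 5 × 1 / 1000 = 2046 kN → 0.75 × 2046 = 1530 kN.
Bearing: edge l_c = 53.5, r_n = 362.1 kN; interior l_c = 62, r_n = 406.1 kN; R_n = 362.1 + 4·406.1 = 1986 kN → 1490 kN.
Block shear: A_gv = 5400, A_nv = 3510, A_nt = 510 mm²; R_n = min(0.6F_uA_nv, 0.6F_yA_gv) + U_bs·F_u·A_nt = 1230 kN → 922 kN.
Block shear governs: 922 kN.

922 kN (block shear governs)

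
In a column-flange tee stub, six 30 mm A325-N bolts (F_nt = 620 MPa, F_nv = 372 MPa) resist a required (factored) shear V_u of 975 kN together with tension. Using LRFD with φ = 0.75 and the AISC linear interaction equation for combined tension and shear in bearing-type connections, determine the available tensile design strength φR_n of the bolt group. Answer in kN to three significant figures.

939 kN

A_b = π·30²/4 = 706.9 mm²; f_rv = 975 × 1000 / (6 × 706.9) = 229.9 MPa.
F'_nt = 1.3 F_nt − (F_nt / φF_nv) f_rv = 1.3·620 − (620/(0.75·372))·229.9 = 295.1 MPa, capped at F_nt → F'_nt = 295.1 MPa.
R_n = F'_nt · A_b · n = 295.1 × 706.9 × 6 / 1000 = 1252 kN.
Design strength φR_n = 0.75 × 1252 = 939 kN.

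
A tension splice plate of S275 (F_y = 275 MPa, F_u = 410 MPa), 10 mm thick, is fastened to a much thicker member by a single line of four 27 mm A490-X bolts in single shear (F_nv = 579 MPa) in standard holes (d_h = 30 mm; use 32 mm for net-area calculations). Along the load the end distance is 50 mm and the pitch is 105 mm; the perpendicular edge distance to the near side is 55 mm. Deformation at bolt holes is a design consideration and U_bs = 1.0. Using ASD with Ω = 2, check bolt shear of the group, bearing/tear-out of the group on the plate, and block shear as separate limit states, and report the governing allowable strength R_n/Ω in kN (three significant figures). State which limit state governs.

381 kN (block shear governs)

Bolt shear: A_b = π·27²/4 = 572.6 mm²; R_n = 579 × 572.6 × 4 × 1 / 1000 = 1326 kN → 1326 / 2 = 663 kN.
Bearing: edge l_c = 35, r_n = 172.2 kN; interior l_c = 75, r_n = 265.7 kN; R_n = 172.2 + 3·265.7 = 969.2 kN → 485 kN.
Block shear: A_gv = 3650, A_nv = 2530, A_nt = 390 mm²; R_n = min(0.6F_uA_nv, 0.6F_yA_gv) + U_bs·F_u·A_nt = 762.1 kN → 381 kN.
Block shear governs: 381 kN.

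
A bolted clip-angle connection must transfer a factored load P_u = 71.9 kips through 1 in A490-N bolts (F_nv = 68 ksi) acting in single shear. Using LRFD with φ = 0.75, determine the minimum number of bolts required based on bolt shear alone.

A_b = π·1²/4 = 0.7854 in².
Per-bolt design strength φR_n = 0.75 × 68 × 0.7854 × 1 = 40.06 kips.
n ≥ 71.9 / 40.06 = 1.795 → use 2 bolts.

2 bolts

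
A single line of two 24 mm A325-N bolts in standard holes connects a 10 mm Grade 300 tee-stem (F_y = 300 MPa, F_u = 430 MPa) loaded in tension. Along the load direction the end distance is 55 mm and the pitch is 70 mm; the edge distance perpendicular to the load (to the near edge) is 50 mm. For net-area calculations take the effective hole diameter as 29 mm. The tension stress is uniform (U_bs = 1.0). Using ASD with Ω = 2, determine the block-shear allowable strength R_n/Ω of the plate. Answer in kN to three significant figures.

181 kN

Shear plane L_v = 55 + 1·70 = 125 mm; A_gv = 125 × 10 = 1250 mm².
A_nv = (125 − 1.5·29) × 10 = 815 mm².
A_nt = (50 − 0.5·29) × 10 = 355 mm².
0.6 F_u A_nv = 210.3 kN; 0.6 F_y A_gv = 225 kN → shear rupture governs the shear term.
R_n = 210.3 + 1.0 × 430 × 355 / 1000 = 362.9 kN.
Allowable strength R_n/Ω = 362.9 / 2 = 181 kN.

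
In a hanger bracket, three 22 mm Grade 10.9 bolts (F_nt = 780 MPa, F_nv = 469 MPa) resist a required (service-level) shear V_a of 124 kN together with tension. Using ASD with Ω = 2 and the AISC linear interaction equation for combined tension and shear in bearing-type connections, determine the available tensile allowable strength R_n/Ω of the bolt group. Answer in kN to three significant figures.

372 kN

A_b = π·22²/4 = 380.1 mm²; f_rv = 124 × 1000 / (3 × 380.1) = 108.7 MPa.
F'_nt = 1.3 F_nt − (Ω F_nt / F_nv) f_rv = 1.3·780 − (2·780/469)·108.7 = 652.3 MPa, capped at F_nt → F'_nt = 652.3 MPa.
R_n = F'_nt · A_b · n = 652.3 × 380.1 × 3 / 1000 = 743.9 kN.
Allowable strength R_n/Ω = 743.9 / 2 = 372 kN.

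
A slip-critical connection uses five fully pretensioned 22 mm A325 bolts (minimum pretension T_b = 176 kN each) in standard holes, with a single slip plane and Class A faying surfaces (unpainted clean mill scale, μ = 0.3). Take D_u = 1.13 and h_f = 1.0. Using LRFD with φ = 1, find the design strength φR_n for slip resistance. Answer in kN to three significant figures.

298 kN

R_n = μ · D_u · h_f · T_b · n_s · n_b = 0.3 × 1.13 × 1.0 × 176 × 1 × 5 = 298.3 kN.
Design strength φR_n = 1 × 298.3 = 298 kN.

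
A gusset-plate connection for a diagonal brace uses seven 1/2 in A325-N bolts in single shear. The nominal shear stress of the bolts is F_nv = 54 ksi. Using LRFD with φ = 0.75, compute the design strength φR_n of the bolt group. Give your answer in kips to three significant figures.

55.7 kips

A_b = π × 0.5² / 4 = 0.1963 in².
R_n = F_nv · A_b · n · n_s = 54 × 0.1963 × 7 × 1 = 74.22 kips.
Design strength φR_n = 0.75 × 74.22 = 55.7 kips.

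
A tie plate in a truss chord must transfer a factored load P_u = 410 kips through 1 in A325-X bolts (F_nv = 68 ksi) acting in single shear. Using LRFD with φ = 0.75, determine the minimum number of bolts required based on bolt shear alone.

11 bolts

A_b = π·1²/4 = 0.7854 in².
Per-bolt design strength φR_n = 0.75 × 68 × 0.7854 × 1 = 40.06 kips.
n ≥ 410 / 40.06 = 10.24 → use 11 bolts.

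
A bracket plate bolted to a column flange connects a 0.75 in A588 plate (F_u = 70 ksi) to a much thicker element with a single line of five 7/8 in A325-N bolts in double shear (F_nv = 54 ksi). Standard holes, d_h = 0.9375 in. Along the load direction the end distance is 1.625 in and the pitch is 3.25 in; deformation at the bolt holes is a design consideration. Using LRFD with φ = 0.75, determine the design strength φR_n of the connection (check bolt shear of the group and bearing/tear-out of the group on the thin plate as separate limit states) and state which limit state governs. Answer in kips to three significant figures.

244 kips (bolt shear governs)

Bolt shear: A_b = π·0.875²/4 = 0.6013 in²; R_n = 54 × 0.6013 × 5 × 2 = 324.7 kips → 0.75 × 324.7 = 244 kips.
Bearing (1.2 l_c t F_u ≤ 2.4 d t F_u): upper limit = 2.4·0.875·0.75·70 = 110.3 kips.
  Edge l_c = 1.625 − 0.9375/2 = 1.156 → r_n = 72.84 kips; interior l_c = 3.25 − 0.9375 = 2.312 → r_n = 110.3 kips.
  R_n,bearing = 1·72.84 + 4·110.3 = 513.8 kips → 0.75 × 513.8 = 385 kips.
Bolt shear governs: 244 kips.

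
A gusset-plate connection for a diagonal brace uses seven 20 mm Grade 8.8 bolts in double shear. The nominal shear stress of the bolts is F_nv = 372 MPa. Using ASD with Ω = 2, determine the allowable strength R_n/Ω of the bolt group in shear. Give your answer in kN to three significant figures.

A_b = π × 20² / 4 = 314.2 mm².
R_n = F_nv · A_b · n · n_s = 372 × 314.2 × 7 × 2 / 1000 = 1636 kN.
Allowable strength R_n/Ω = 1636 / 2 = 818 kN.

818 kN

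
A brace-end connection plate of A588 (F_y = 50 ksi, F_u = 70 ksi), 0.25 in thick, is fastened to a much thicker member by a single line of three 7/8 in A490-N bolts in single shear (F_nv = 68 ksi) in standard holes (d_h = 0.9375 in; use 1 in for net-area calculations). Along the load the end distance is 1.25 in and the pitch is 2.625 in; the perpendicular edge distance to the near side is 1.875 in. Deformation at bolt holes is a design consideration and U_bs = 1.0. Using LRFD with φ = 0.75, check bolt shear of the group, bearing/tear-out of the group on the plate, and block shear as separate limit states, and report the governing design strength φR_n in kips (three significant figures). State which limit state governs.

Bolt shear: A_b = π·0.875²/4 = 0.6013 in²; R_n = 68 × 0.6013 × 3 × 1 = 122.7 kips → 0.75 × 122.7 = 92 kips.
Bearing: edge l_c = 0.7812, r_n = 16.41 kips; interior l_c = 1.688, r_n = 35.44 kips; R_n = 16.41 + 2·35.44 = 87.28 kips → 65.5 kips.
Block shear: A_gv = 1.625, A_nv = 1, A_nt = 0.3438 in²; R_n = min(0.6F_uA_nv, 0.6F_yA_gv) + U_bs·F_u·A_nt = 66.06 kips → 49.5 kips.
Block shear governs: 49.5 kips.

49.5 kips (block shear governs)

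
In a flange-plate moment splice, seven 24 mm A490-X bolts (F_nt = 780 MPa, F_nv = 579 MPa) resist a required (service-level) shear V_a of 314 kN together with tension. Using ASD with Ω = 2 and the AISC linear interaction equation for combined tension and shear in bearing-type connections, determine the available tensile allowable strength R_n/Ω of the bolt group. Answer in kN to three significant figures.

A_b = π·24²/4 = 452.4 mm²; f_rv = 314 × 1000 / (7 × 452.4) = 99.16 MPa.
F'_nt = 1.3 F_nt − (Ω F_nt / F_nv) f_rv = 1.3·780 − (2·780/579)·99.16 = 746.8 MPa, capped at F_nt → F'_nt = 746.8 MPa.
R_n = F'_nt · A_b · n = 746.8 × 452.4 × 7 / 1000 = 2365 kN.
Allowable strength R_n/Ω = 2365 / 2 = 1180 kN.

1180 kN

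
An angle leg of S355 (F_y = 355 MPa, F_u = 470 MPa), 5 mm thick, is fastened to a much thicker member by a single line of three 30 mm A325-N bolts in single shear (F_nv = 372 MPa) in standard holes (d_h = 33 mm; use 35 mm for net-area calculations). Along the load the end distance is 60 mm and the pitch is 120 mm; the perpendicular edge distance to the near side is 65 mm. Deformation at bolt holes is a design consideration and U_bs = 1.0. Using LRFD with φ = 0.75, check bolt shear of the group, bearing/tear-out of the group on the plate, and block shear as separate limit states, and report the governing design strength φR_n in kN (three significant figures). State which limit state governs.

308 kN (block shear governs)

Bolt shear: A_b = π·30²/4 = 706.9 mm²; R_n = 372 × 706.9 × 3 × 1 / 1000 = 788.9 kN → 0.75 × 788.9 = 592 kN.
Bearing: edge l_c = 43.5, r_n = 122.7 kN; interior l_c = 87, r_n = 169.2 kN; R_n = 122.7 + 2·169.2 = 461.1 kN → 346 kN.
Block shear: A_gv = 1500, A_nv = 1062, A_nt = 237.5 mm²; R_n = min(0.6F_uA_nv, 0.6F_yA_gv) + U_bs·F_u·A_nt = 411.2 kN → 308 kN.
Block shear governs: 308 kN.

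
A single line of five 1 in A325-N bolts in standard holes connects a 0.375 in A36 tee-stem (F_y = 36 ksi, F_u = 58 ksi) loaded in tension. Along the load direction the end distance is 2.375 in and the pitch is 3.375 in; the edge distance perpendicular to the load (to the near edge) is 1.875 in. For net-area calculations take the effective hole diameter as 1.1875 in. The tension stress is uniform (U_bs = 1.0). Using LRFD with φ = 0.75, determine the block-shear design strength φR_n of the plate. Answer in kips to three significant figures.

Shear plane L_v = 2.375 + 4·3.375 = 15.88 in; A_gv = 15.88 × 0.375 = 5.953 in².
A_nv = (15.88 − 4.5·1.1875) × 0.375 = 3.949 in².
A_nt = (1.875 − 0.5·1.1875) × 0.375 = 0.4805 in².
0.6 F_u A_nv = 137.4 kips; 0.6 F_y A_gv = 128.6 kips → shear yielding governs the shear term.
R_n = 128.6 + 1.0 × 58 × 0.4805 = 156.5 kips.
Design strength φR_n = 0.75 × 156.5 = 117 kips.

117 kips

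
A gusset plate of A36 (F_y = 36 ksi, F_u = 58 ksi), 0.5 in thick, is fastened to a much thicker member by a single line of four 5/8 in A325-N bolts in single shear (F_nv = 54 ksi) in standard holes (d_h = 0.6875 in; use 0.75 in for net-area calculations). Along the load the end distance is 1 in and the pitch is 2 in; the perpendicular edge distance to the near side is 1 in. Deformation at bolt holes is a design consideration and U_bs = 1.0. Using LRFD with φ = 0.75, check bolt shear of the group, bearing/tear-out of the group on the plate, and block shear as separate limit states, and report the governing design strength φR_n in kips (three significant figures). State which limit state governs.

Bolt shear: A_b = π·0.625²/4 = 0.3068 in²; R_n = 54 × 0.3068 × 4 × 1 = 66.27 kips → 0.75 × 66.27 = 49.7 kips.
Bearing: edge l_c = 0.6562, r_n = 22.84 kips; interior l_c = 1.312, r_n = 43.5 kips; R_n = 22.84 + 3·43.5 = 153.3 kips → 115 kips.
Block shear: A_gv = 3.5, A_nv = 2.188, A_nt = 0.3125 in²; R_n = min(0.6F_uA_nv, 0.6F_yA_gv) + U_bs·F_u·A_nt = 93.72 kips → 70.3 kips.
Bolt shear governs: 49.7 kips.

49.7 kips (bolt shear governs)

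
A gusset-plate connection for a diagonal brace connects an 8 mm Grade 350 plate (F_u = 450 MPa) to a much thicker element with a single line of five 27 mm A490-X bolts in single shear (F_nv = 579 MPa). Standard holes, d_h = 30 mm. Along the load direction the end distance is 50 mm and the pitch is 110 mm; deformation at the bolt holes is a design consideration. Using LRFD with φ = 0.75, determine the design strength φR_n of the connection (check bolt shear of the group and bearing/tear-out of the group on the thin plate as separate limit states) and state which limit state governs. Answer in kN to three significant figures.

813 kN (bearing governs)

Bolt shear: A_b = π·27²/4 = 572.6 mm²; R_n = 579 × 572.6 × 5 × 1 / 1000 = 1658 kN → 0.75 × 1658 = 1240 kN.
Bearing (1.2 l_c t F_u ≤ 2.4 d t F_u): upper limit = 2.4·27·8·450 / 1000 = 233.3 kN.
  Edge l_c = 50 − 30/2 = 35 → r_n = 151.2 kN; interior l_c = 110 − 30 = 80 → r_n = 233.3 kN.
  R_n,bearing = 1·151.2 + 4·233.3 = 1084 kN → 0.75 × 1084 = 813 kN.
Bearing governs: 813 kN.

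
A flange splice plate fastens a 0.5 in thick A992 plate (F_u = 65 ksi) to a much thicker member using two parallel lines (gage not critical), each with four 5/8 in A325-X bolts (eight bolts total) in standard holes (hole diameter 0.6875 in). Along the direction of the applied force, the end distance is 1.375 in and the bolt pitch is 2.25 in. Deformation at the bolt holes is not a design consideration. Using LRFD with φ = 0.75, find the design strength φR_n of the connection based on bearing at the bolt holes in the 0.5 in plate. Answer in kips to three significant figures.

Per bolt r_n = 1.5 l_c t F_u ≤ 3.0 d t F_u; upper limit = 3.0 × 0.625 × 0.5 × 65 = 60.94 kips.
Edge bolt: l_c = 1.375 − 0.6875/2 = 1.031 in → 1.5 × 1.031 × 0.5 × 65 = 50.27 → r_n = 50.27 kips.
Interior bolts: l_c = 2.25 − 0.6875 = 1.562 in → 1.5 × 1.562 × 0.5 × 65 = 76.17 → r_n = 60.94 kips.
R_n = 2 × 50.27 + 6 × 60.94 = 466.2 kips.
Design strength φR_n = 0.75 × 466.2 = 350 kips.

350 kips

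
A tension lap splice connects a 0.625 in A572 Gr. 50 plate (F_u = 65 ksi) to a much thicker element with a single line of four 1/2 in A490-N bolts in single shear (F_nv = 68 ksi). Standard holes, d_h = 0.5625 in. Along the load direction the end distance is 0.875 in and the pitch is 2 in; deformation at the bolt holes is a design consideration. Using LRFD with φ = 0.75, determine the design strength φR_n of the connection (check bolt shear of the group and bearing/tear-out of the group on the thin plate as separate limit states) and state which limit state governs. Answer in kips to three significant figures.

Bolt shear: A_b = π·0.5²/4 = 0.1963 in²; R_n = 68 × 0.1963 × 4 × 1 = 53.41 kips → 0.75 × 53.41 = 40.1 kips.
Bearing (1.2 l_c t F_u ≤ 2.4 d t F_u): upper limit = 2.4·0.5·0.625·65 = 48.75 kips.
  Edge l_c = 0.875 − 0.5625/2 = 0.5938 → r_n = 28.95 kips; interior l_c = 2 − 0.5625 = 1.438 → r_n = 48.75 kips.
  R_n,bearing = 1·28.95 + 3·48.75 = 175.2 kips → 0.75 × 175.2 = 131 kips.
Bolt shear governs: 40.1 kips.

40.1 kips (bolt shear governs)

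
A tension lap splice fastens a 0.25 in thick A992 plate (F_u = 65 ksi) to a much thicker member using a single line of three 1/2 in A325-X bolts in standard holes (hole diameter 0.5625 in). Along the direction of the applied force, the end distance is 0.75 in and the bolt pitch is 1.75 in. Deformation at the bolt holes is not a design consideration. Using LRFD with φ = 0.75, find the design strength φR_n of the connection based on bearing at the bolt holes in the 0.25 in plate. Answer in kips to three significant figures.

Per bolt r_n = 1.5 l_c t F_u ≤ 3.0 d t F_u; upper limit = 3.0 × 0.5 × 0.25 × 65 = 24.38 kips.
Edge bolt: l_c = 0.75 − 0.5625/2 = 0.4688 in → 1.5 × 0.4688 × 0.25 × 65 = 11.43 → r_n = 11.43 kips.
Interior bolts: l_c = 1.75 − 0.5625 = 1.188 in → 1.5 × 1.188 × 0.25 × 65 = 28.95 → r_n = 24.38 kips.
R_n = 1 × 11.43 + 2 × 24.38 = 60.18 kips.
Design strength φR_n = 0.75 × 60.18 = 45.1 kips.

45.1 kips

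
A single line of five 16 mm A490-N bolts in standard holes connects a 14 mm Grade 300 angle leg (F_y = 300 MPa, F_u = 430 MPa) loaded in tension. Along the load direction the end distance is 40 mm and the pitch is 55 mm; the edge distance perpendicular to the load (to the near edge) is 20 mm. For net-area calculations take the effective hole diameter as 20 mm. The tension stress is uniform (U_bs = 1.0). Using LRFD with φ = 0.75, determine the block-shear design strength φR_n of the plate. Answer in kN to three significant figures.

506 kN

Shear plane L_v = 40 + 4·55 = 260 mm; A_gv = 260 × 14 = 3640 mm².
A_nv = (260 − 4.5·20) × 14 = 2380 mm².
A_nt = (20 − 0.5·20) × 14 = 140 mm².
0.6 F_u A_nv = 614 kN; 0.6 F_y A_gv = 655.2 kN → shear rupture governs the shear term.
R_n = 614 + 1.0 × 430 × 140 / 1000 = 674.2 kN.
Design strength φR_n = 0.75 × 674.2 = 506 kN.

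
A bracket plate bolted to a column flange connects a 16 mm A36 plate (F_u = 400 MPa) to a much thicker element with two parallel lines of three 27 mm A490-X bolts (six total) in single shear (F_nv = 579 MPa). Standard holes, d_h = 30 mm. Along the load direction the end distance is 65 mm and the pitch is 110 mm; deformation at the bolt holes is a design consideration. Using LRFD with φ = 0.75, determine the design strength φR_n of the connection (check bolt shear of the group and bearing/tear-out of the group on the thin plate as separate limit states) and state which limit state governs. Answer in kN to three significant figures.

1490 kN (bolt shear governs)

Bolt shear: A_b = π·27²/4 = 572.6 mm²; R_n = 579 × 572.6 × 6 × 1 / 1000 = 1989 kN → 0.75 × 1989 = 1490 kN.
Bearing (1.2 l_c t F_u ≤ 2.4 d t F_u): upper limit = 2.4·27·16·400 / 1000 = 414.7 kN.
  Edge l_c = 65 − 30/2 = 50 → r_n = 384 kN; interior l_c = 110 − 30 = 80 → r_n = 414.7 kN.
  R_n,bearing = 2·384 + 4·414.7 = 2427 kN → 0.75 × 2427 = 1820 kN.
Bolt shear governs: 1490 kN.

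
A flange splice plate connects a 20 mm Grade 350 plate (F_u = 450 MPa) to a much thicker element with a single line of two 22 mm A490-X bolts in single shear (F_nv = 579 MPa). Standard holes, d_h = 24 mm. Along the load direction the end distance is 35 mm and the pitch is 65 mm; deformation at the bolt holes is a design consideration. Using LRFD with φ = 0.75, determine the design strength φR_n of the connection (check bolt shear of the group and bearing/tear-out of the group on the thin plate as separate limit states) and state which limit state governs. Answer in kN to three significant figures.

330 kN (bolt shear governs)

Bolt shear: A_b = π·22²/4 = 380.1 mm²; R_n = 579 × 380.1 × 2 × 1 / 1000 = 440.2 kN → 0.75 × 440.2 = 330 kN.
Bearing (1.2 l_c t F_u ≤ 2.4 d t F_u): upper limit = 2.4·22·20·450 / 1000 = 475.2 kN.
  Edge l_c = 35 − 24/2 = 23 → r_n = 248.4 kN; interior l_c = 65 − 24 = 41 → r_n = 442.8 kN.
  R_n,bearing = 1·248.4 + 1·442.8 = 691.2 kN → 0.75 × 691.2 = 518 kN.
Bolt shear governs: 330 kN.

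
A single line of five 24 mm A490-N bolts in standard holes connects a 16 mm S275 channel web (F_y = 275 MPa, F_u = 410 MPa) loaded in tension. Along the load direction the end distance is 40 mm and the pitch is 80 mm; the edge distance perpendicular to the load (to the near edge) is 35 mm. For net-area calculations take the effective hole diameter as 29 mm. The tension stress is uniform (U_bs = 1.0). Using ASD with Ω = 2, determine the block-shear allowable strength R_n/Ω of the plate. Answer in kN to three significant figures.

519 kN

Shear plane L_v = 40 + 4·80 = 360 mm; A_gv = 360 × 16 = 5760 mm².
A_nv = (360 − 4.5·29) × 16 = 3672 mm².
A_nt = (35 − 0.5·29) × 16 = 328 mm².
0.6 F_u A_nv = 903.3 kN; 0.6 F_y A_gv = 950.4 kN → shear rupture governs the shear term.
R_n = 903.3 + 1.0 × 410 × 328 / 1000 = 1038 kN.
Allowable strength R_n/Ω = 1038 / 2 = 519 kN.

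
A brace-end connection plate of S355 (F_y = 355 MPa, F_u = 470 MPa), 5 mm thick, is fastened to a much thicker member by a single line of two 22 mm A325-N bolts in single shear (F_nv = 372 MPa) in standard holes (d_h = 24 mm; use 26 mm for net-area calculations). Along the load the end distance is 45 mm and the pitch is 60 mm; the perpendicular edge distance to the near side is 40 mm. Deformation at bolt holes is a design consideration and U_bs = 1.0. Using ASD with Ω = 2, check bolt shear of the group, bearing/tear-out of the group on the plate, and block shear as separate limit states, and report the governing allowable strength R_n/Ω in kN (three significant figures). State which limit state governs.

Bolt shear: A_b = π·22²/4 = 380.1 mm²; R_n = 372 × 380.1 × 2 × 1 / 1000 = 282.8 kN → 282.8 / 2 = 141 kN.
Bearing: edge l_c = 33, r_n = 93.06 kN; interior l_c = 36, r_n = 101.5 kN; R_n = 93.06 + 1·101.5 = 194.6 kN → 97.3 kN.
Block shear: A_gv = 525, A_nv = 330, A_nt = 135 mm²; R_n = min(0.6F_uA_nv, 0.6F_yA_gv) + U_bs·F_u·A_nt = 156.5 kN → 78.3 kN.
Block shear governs: 78.3 kN.

78.3 kN (block shear governs)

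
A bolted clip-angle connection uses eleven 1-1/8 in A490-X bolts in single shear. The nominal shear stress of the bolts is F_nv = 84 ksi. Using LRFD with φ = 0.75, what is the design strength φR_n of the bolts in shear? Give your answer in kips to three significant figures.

689 kips

A_b = π × 1.125² / 4 = 0.994 in².
R_n = F_nv · A_b · n · n_s = 84 × 0.994 × 11 × 1 = 918.5 kips.
Design strength φR_n = 0.75 × 918.5 = 689 kips.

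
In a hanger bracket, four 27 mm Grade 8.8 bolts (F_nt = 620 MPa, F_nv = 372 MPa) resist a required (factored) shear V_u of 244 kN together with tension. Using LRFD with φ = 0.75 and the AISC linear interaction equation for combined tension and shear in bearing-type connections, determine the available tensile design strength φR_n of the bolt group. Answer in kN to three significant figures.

978 kN

A_b = π·27²/4 = 572.6 mm²; f_rv = 244 × 1000 / (4 × 572.6) = 106.5 MPa.
F'_nt = 1.3 F_nt − (F_nt / φF_nv) f_rv = 1.3·620 − (620/(0.75·372))·106.5 = 569.2 MPa, capped at F_nt → F'_nt = 569.2 MPa.
R_n = F'_nt · A_b · n = 569.2 × 572.6 × 4 / 1000 = 1304 kN.
Design strength φR_n = 0.75 × 1304 = 978 kN.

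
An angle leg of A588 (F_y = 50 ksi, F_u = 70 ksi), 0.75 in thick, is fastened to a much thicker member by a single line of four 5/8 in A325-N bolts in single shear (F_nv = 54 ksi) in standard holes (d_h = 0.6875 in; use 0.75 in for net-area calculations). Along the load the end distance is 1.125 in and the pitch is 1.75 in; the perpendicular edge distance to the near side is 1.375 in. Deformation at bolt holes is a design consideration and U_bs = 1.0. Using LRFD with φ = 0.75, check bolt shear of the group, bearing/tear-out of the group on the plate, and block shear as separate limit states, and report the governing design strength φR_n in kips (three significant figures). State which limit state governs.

49.7 kips (bolt shear governs)

Bolt shear: A_b = π·0.625²/4 = 0.3068 in²; R_n = 54 × 0.3068 × 4 × 1 = 66.27 kips → 0.75 × 66.27 = 49.7 kips.
Bearing: edge l_c = 0.7812, r_n = 49.22 kips; interior l_c = 1.062, r_n = 66.94 kips; R_n = 49.22 + 3·66.94 = 250 kips → 188 kips.
Block shear: A_gv = 4.781, A_nv = 2.812, A_nt = 0.75 in²; R_n = min(0.6F_uA_nv, 0.6F_yA_gv) + U_bs·F_u·A_nt = 170.6 kips → 128 kips.
Bolt shear governs: 49.7 kips.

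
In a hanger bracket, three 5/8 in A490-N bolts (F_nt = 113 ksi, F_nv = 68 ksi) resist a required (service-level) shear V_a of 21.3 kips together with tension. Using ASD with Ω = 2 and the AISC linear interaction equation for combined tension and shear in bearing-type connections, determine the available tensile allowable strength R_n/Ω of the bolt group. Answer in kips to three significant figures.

A_b = π·0.625²/4 = 0.3068 in²; f_rv = 21.3 / (3 × 0.3068) = 23.14 ksi.
F'_nt = 1.3 F_nt − (Ω F_nt / F_nv) f_rv = 1.3·113 − (2·113/68)·23.14 = 69.99 ksi, capped at F_nt → F'_nt = 69.99 ksi.
R_n = F'_nt · A_b · n = 69.99 × 0.3068 × 3 = 64.41 kips.
Allowable strength R_n/Ω = 64.41 / 2 = 32.2 kips.

32.2 kips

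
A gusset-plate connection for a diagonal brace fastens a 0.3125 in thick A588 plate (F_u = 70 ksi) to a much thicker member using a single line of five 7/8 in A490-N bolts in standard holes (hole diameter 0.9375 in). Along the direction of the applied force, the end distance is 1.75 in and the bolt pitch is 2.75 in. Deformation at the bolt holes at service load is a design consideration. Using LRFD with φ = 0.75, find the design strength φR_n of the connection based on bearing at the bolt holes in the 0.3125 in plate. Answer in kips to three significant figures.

Per bolt r_n = 1.2 l_c t F_u ≤ 2.4 d t F_u; upper limit = 2.4 × 0.875 × 0.3125 × 70 = 45.94 kips.
Edge bolt: l_c = 1.75 − 0.9375/2 = 1.281 in → 1.2 × 1.281 × 0.3125 × 70 = 33.63 → r_n = 33.63 kips.
Interior bolts: l_c = 2.75 − 0.9375 = 1.812 in → 1.2 × 1.812 × 0.3125 × 70 = 47.58 → r_n = 45.94 kips.
R_n = 1 × 33.63 + 4 × 45.94 = 217.4 kips.
Design strength φR_n = 0.75 × 217.4 = 163 kips.

163 kips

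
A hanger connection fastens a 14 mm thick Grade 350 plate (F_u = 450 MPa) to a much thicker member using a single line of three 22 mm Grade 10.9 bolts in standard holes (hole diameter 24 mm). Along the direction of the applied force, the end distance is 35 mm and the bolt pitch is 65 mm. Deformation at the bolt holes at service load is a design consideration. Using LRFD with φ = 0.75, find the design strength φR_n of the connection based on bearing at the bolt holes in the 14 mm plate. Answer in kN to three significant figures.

Per bolt r_n = 1.2 l_c t F_u ≤ 2.4 d t F_u; upper limit = 2.4 × 22 × 14 × 450 / 1000 = 332.6 kN.
Edge bolt: l_c = 35 − 24/2 = 23 mm → 1.2 × 23 × 14 × 450 / 1000 = 173.9 → r_n = 173.9 kN.
Interior bolts: l_c = 65 − 24 = 41 mm → 1.2 × 41 × 14 × 450 / 1000 = 310 → r_n = 310 kN.
R_n = 1 × 173.9 + 2 × 310 = 793.8 kN.
Design strength φR_n = 0.75 × 793.8 = 595 kN.

595 kN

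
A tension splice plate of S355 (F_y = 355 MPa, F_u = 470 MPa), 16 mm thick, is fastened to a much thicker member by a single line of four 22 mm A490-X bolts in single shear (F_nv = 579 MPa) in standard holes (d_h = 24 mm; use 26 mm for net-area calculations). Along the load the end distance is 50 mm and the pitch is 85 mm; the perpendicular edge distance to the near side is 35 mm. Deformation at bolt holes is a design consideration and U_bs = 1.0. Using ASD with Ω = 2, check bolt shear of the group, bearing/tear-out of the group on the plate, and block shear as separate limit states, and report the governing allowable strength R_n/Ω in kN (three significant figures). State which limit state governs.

Bolt shear: A_b = π·22²/4 = 380.1 mm²; R_n = 579 × 380.1 × 4 × 1 / 1000 = 880.4 kN → 880.4 / 2 = 440 kN.
Bearing: edge l_c = 38, r_n = 342.9 kN; interior l_c = 61, r_n = 397.1 kN; R_n = 342.9 + 3·397.1 = 1534 kN → 767 kN.
Block shear: A_gv = 4880, A_nv = 3424, A_nt = 352 mm²; R_n = min(0.6F_uA_nv, 0.6F_yA_gv) + U_bs·F_u·A_nt = 1131 kN → 566 kN.
Bolt shear governs: 440 kN.

440 kN (bolt shear governs)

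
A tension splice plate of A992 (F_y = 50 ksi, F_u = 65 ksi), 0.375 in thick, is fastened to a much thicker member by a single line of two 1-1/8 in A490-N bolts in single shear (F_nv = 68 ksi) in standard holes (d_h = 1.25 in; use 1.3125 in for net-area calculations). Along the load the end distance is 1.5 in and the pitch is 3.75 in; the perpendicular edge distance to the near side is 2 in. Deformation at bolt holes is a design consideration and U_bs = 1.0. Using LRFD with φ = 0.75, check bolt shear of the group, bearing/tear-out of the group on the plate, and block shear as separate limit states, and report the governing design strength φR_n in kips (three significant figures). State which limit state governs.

Bolt shear: A_b = π·1.125²/4 = 0.994 in²; R_n = 68 × 0.994 × 2 × 1 = 135.2 kips → 0.75 × 135.2 = 101 kips.
Bearing: edge l_c = 0.875, r_n = 25.59 kips; interior l_c = 2.5, r_n = 65.81 kips; R_n = 25.59 + 1·65.81 = 91.41 kips → 68.6 kips.
Block shear: A_gv = 1.969, A_nv = 1.23, A_nt = 0.5039 in²; R_n = min(0.6F_uA_nv, 0.6F_yA_gv) + U_bs·F_u·A_nt = 80.74 kips → 60.6 kips.
Block shear governs: 60.6 kips.

60.6 kips (block shear governs)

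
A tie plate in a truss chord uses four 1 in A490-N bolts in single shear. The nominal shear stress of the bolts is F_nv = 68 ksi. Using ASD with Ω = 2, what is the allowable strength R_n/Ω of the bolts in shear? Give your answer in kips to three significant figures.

A_b = π × 1² / 4 = 0.7854 in².
R_n = F_nv · A_b · n · n_s = 68 × 0.7854 × 4 × 1 = 213.6 kips.
Allowable strength R_n/Ω = 213.6 / 2 = 107 kips.

107 kips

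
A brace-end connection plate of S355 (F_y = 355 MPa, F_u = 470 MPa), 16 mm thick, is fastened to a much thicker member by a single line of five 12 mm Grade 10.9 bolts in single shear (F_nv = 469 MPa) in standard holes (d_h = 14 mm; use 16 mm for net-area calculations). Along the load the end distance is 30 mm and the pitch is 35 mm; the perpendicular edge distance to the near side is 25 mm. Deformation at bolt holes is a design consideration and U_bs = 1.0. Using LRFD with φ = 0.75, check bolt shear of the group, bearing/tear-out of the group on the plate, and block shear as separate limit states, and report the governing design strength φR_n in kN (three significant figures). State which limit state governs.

199 kN (bolt shear governs)

Bolt shear: A_b = π·12²/4 = 113.1 mm²; R_n = 469 × 113.1 × 5 × 1 / 1000 = 265.2 kN → 0.75 × 265.2 = 199 kN.
Bearing: edge l_c = 23, r_n = 207.6 kN; interior l_c = 21, r_n = 189.5 kN; R_n = 207.6 + 4·189.5 = 965.6 kN → 724 kN.
Block shear: A_gv = 2720, A_nv = 1568, A_nt = 272 mm²; R_n = min(0.6F_uA_nv, 0.6F_yA_gv) + U_bs·F_u·A_nt = 570 kN → 428 kN.
Bolt shear governs: 199 kN.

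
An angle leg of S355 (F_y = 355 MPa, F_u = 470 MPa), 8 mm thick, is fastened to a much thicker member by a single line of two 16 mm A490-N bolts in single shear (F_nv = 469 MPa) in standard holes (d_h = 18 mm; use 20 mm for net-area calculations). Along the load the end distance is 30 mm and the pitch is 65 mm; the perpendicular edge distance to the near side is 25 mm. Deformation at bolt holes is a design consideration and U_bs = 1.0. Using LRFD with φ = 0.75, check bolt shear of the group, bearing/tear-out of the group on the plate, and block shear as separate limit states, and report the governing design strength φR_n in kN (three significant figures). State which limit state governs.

Bolt shear: A_b = π·16²/4 = 201.1 mm²; R_n = 469 × 201.1 × 2 × 1 / 1000 = 188.6 kN → 0.75 × 188.6 = 141 kN.
Bearing: edge l_c = 21, r_n = 94.75 kN; interior l_c = 47, r_n = 144.4 kN; R_n = 94.75 + 1·144.4 = 239.1 kN → 179 kN.
Block shear: A_gv = 760, A_nv = 520, A_nt = 120 mm²; R_n = min(0.6F_uA_nv, 0.6F_yA_gv) + U_bs·F_u·A_nt = 203 kN → 152 kN.
Bolt shear governs: 141 kN.

141 kN (bolt shear governs)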